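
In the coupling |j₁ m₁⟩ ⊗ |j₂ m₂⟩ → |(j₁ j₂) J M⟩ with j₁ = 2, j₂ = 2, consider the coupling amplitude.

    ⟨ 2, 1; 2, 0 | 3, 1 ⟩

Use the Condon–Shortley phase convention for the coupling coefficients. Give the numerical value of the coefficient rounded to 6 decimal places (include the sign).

+0.447214  (= +√(1/5))

triangle: 1!·3!·3!/8! = 36/40320
(j±m)!: 3!·1!·2!·2!·4!·2! = 1152
prefactor² = (2J+1)·Δ·N² = 36/5
  k=0: +1/(0!·1!·1!·2!·2!·1!) = 1/4
  k=1: −1/(1!·0!·0!·1!·3!·2!) = -1/12
Σ = 1/6  ⇒  CG² = 36/5·(1/6)² = 1/5
CG = +√(1/5) = +0.447214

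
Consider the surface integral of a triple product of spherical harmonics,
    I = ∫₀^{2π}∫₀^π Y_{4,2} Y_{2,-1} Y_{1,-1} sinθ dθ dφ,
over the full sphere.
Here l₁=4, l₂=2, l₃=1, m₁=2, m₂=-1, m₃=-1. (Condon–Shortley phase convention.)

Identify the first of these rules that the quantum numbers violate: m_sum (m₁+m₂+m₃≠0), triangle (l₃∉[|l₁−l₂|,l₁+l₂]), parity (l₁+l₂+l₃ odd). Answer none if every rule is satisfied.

m₁+m₂+m₃ = 2 − 1 − 1 = 0  ✓
triangle: need |l₁−l₂| ≤ l₃ ≤ l₁+l₂ = [2,6]; l₃=1 is outside  ✗
parity: l₁+l₂+l₃ = 7 is odd

triangle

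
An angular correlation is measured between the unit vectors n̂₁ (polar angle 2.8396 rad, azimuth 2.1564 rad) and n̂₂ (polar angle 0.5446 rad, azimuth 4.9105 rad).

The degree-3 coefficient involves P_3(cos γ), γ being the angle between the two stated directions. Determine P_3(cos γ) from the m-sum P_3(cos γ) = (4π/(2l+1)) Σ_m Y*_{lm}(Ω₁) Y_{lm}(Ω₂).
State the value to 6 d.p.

Expand P_3 via completeness: Σ_{m} conj(Y_{3,m}) at Ω₁ times Y_{3,m} at Ω₂ —
  m=-3: Y*=(0.010788, 0.002030)  Y=(-0.032487, -0.048068)  product (-0.000253, -0.000585)
  m=-2: Y*=(0.033580, 0.079514)  Y=(-0.216444, 0.090549)  product (-0.014468, -0.014170)
  m=-1: Y*=(-0.189008, 0.284991)  Y=(0.087590, 0.436327)  product (-0.140904, -0.057507)
  m=+0: Y*=(-0.554990, -0.000000)  Y=(0.210023, 0.000000)  product (-0.116561, -0.000000)
  m=+1: Y*=(0.189008, 0.284991)  Y=(-0.087590, 0.436327)  product (-0.140904, 0.057507)
  m=+2: Y*=(0.033580, -0.079514)  Y=(-0.216444, -0.090549)  product (-0.014468, 0.014170)
  m=+3: Y*=(-0.010788, 0.002030)  Y=(0.032487, -0.048068)  product (-0.000253, 0.000585)
Total Σ_m = (-0.427811, 0.000000). Multiply by 1.795196: (-0.768005, 0.000000). P_3(cos γ) = -0.768005

-0.768005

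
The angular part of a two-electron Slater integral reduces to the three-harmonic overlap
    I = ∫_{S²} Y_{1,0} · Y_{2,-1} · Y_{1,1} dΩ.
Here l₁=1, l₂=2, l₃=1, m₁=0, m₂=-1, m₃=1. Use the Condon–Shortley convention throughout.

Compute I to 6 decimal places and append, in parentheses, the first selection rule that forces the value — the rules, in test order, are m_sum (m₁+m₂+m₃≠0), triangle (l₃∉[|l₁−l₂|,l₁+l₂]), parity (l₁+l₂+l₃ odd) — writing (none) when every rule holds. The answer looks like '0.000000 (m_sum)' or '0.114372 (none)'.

Rules hold: Σm=0, L=4 even, 1≤1≤3.
N = 3·5·3 = 45
Δ = 2!·0!·2!/5! = 1/30
Racah Σ t=1..1: t=1:−1/1 = -1/1
⇒ 3j(1 2 1; 0 0 0)² = 2/15, sgn +1
Racah Σ t=1..1: t=1:−1/2 = -1/2
⇒ 3j(1 2 1; 0 -1 1)² = 1/10, sgn -1
4πI² = N·(3j₀)²·(3jₘ)² = 3/5
I = -1·√(0.6/4π) = -0.21850969
No selection rule forces the value: the integral is nonzero (none).

-0.218510 (none)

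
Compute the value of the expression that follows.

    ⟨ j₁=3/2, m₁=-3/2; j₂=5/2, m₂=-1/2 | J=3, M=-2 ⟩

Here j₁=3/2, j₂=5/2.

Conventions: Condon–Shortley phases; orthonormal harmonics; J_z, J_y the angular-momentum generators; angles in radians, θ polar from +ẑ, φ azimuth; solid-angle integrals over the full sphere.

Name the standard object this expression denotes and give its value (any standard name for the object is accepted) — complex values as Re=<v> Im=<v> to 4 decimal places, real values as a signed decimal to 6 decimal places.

This is a Clebsch–Gordan (vector-coupling) coefficient.
triangle: 1!*2!*4!/8! = 48/40320
(j±m)!: 0!*3!*2!*3!*1!*5! = 8640
prefactor² = (2J+1)*Δ*N² = 72
  k=1: −1/(1!*0!*2!*1!*0!*3!) = -1/12
Σ = -1/12  ⇒  CG² = 72*(-1/12)² = 1/2
CG = −√(1/2) = -0.707107

Clebsch–Gordan coefficient, −√(1/2) ≈ -0.707107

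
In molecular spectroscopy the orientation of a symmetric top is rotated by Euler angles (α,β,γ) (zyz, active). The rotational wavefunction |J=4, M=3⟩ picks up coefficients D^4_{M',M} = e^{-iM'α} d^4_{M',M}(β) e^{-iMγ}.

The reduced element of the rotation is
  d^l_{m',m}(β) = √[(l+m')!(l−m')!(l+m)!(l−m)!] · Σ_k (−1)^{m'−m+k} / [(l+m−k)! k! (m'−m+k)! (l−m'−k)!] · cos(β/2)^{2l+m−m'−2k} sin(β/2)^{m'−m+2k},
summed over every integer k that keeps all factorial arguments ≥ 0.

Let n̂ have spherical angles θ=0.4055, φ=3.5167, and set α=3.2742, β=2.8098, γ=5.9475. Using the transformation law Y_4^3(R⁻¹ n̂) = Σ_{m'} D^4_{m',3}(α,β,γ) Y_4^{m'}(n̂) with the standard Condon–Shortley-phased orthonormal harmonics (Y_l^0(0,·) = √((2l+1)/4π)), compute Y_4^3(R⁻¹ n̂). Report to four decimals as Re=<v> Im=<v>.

Re=-0.2323 Im=-0.1523

Need the full column D^4_{m',3} for m'=−4..4 at α=3.2742, β=2.8098, γ=5.9475.
cos(β/2)=0.165136, sin(β/2)=0.986271
d^4_{-4,3}: single k=7 term ⇒ +0.423995;  D = +0.014121+0.423760i
d^4_{-3,3}: k∈[6..7] ⇒ +0.175696 -0.895301 = -0.719606;  D = +0.118849+0.709723i
d^4_{-2,3}: k∈[5..6] ⇒ +0.047173 -0.560893 = -0.513720;  D = -0.151091-0.490998i
d^4_{-1,3}: k∈[4..5] ⇒ +0.009308 -0.199220 = -0.189912;  D = +0.079364+0.172533i
d^4_{0,3}: k∈[3..4] ⇒ +0.001394 -0.049725 = -0.048331;  D = -0.025826-0.040852i
d^4_{1,3}: k∈[2..3] ⇒ +0.000157 -0.009308 = -0.009152;  D = +0.005870+0.007021i
d^4_{2,3}: k∈[1..2] ⇒ +0.000012 -0.001322 = -0.001310;  D = -0.000966-0.000885i
d^4_{3,3}: k∈[0..1] ⇒ +0.000001 -0.000138 = -0.000138;  D = +0.000113+0.000079i
d^4_{4,3}: single k=0 term ⇒ -0.000009;  D = -0.000008-0.000004i
Y_4^{m'}(θ=0.4055,φ=3.5167) and Σ D·Y over m':
  (+0.0141+0.4238i)·(+0.0008-0.0107i)  (+0.1188+0.7097i)·(-0.0304+0.0637i)  (-0.1511-0.4910i)·(+0.1870-0.1743i)  (+0.0794+0.1725i)·(-0.4644+0.1829i)  (-0.0258-0.0409i)·(+0.2775+0.0000i)  (+0.0059+0.0070i)·(+0.4644+0.1829i)  (-0.0010-0.0009i)·(+0.1870+0.1743i)  (+0.0001+0.0001i)·(+0.0304+0.0637i)  (-0.0000-0.0000i)·(+0.0008+0.0107i)
Y_4^3(R⁻¹ n̂) = -0.232289-0.152281i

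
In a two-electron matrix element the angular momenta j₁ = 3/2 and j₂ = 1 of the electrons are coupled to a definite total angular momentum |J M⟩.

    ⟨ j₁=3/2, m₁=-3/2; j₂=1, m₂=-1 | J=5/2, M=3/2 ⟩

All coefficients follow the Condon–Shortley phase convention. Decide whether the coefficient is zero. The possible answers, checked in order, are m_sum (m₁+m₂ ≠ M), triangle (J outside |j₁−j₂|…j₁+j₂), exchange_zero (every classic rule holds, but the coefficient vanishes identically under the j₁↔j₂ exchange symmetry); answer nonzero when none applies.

m-sum: m₁+m₂ = -3/2+(-1) = -5/2, M = 3/2  ✗ ⇒ coefficient is 0

m_sum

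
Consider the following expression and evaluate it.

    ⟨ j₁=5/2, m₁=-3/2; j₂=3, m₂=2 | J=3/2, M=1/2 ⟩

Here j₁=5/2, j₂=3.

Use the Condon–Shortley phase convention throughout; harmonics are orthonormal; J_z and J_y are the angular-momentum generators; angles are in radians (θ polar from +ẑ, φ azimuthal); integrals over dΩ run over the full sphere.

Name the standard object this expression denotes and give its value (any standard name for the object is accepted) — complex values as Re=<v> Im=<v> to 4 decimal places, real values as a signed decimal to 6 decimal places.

Clebsch–Gordan coefficient, −√(1/21) ≈ -0.218218

This is a Clebsch–Gordan (vector-coupling) coefficient.
j₁+j₂−J=4  J+j₁−j₂=1  J−j₁+j₂=2  j₁+j₂+J+1=8
(j₁±m₁, j₂±m₂, J±M) = (1,4,5,1,2,1)
P² = 192/7
sum k=3..4:
  [3] −1/12 = -1/12
  [4] +1/24 = 1/24
S = -1/24
C² = P²·S² = 1/21 ; C = -0.218218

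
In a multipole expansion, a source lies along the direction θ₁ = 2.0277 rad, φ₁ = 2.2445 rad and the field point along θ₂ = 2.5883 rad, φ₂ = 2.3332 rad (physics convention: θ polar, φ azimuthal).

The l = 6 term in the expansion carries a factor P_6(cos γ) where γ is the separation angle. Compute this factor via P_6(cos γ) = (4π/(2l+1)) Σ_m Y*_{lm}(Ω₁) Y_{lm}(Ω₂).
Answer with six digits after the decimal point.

Expand P_6 via completeness: Σ_{m} conj(Y_{6,m}) at Ω₁ times Y_{6,m} at Ω₂ —
  m=-6: Y*=+0.156740+0.197772i  Y=+0.001399-0.010076i  product +0.002212-0.001303i
  m=-5: Y*=-0.096684+0.418723i  Y=-0.035447-0.044703i  product +0.022145-0.010521i
  m=-4: Y*=-0.238117+0.114079i  Y=-0.188620-0.017398i  product +0.046898-0.017375i
  m=-3: Y*=+0.160638+0.077659i  Y=-0.300973+0.262071i  product -0.068700+0.018725i
  m=-2: Y*=+0.072828+0.320574i  Y=-0.021755+0.472717i  product -0.153125+0.027453i
  m=-1: Y*=+0.041837-0.052407i  Y=+0.073185+0.076630i  product +0.007078-0.000629i
  m=+0: Y*=+0.330993-0.000000i  Y=-0.408868+0.000000i  product -0.135332+0.000000i
  m=+1: Y*=-0.041837-0.052407i  Y=-0.073185+0.076630i  product +0.007078+0.000629i
  m=+2: Y*=+0.072828-0.320574i  Y=-0.021755-0.472717i  product -0.153125-0.027453i
  m=+3: Y*=-0.160638+0.077659i  Y=+0.300973+0.262071i  product -0.068700-0.018725i
  m=+4: Y*=-0.238117-0.114079i  Y=-0.188620+0.017398i  product +0.046898+0.017375i
  m=+5: Y*=+0.096684+0.418723i  Y=+0.035447-0.044703i  product +0.022145+0.010521i
  m=+6: Y*=+0.156740-0.197772i  Y=+0.001399+0.010076i  product +0.002212+0.001303i
Σ over m = -0.422315-0.000000i; ×(4π/13) → -0.408228-0.000000i. Real part: -0.408228

-0.408228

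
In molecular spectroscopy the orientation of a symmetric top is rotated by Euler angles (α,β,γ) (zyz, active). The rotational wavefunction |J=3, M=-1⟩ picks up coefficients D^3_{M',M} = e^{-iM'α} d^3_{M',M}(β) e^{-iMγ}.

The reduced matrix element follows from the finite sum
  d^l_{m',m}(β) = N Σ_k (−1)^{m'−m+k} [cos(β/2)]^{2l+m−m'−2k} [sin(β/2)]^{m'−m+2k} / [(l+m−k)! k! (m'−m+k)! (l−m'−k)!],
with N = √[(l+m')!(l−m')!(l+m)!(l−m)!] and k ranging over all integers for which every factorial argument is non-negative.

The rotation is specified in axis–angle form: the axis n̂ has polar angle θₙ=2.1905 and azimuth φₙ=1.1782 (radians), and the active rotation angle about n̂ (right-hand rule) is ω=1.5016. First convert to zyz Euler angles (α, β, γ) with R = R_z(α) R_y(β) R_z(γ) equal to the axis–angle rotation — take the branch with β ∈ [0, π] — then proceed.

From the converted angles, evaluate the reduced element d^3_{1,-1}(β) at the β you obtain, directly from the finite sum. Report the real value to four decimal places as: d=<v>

Axis–angle → zyz. n̂ = (sinθₙcosφₙ, sinθₙsinφₙ, cosθₙ) = (+0.311446, +0.752117, -0.580794), ω = 1.5016.
R = I cosω + sinω [n̂]ₓ + (1−cosω) n̂n̂ᵀ gives
  R = [+0.159433, +0.797452, +0.581937; -0.361356, +0.595709, -0.717323; -0.918696, -0.095921, +0.383140]
β = atan2(√(R₁₃²+R₂₃²), R₃₃) = 1.177603; α = atan2(R₂₃, R₁₃) mod 2π = 5.393959; γ = atan2(R₃₂, −R₃₁) mod 2π = 6.179152
d^3_{1,-1}(β=1.1776) via the finite sum:
With c≡cos(β/2)=0.831607 and s≡sin(β/2)=0.555365, N=[24·2·2·24]^{1/2}=48.000000
The bounds max(0,m−m')=0 and min(l+m,l−m')=2 give 3 terms
  k=0: (−1)^2·48.0000/(8)·0.8316^4·0.5554^2 = +0.885075
  k=1: (−1)^3·48.0000/(6)·0.8316^2·0.5554^4 = -0.526307
  k=2: (−1)^4·48.0000/(48)·0.8316^0·0.5554^6 = +0.029341
d^3_{1,-1}(1.1776) = +0.885075 -0.526307 +0.029341 = +0.388109

d=0.3881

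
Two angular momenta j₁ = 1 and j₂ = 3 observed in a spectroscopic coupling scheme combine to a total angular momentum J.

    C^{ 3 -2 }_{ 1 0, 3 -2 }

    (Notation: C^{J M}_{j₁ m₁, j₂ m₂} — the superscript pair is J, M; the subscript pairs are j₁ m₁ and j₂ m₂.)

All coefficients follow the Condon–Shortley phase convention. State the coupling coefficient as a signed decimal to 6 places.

triangle: 1!·1!·5!/8! = 120/40320
(j±m)!: 1!·1!·1!·5!·1!·5! = 14400
prefactor² = (2J+1)·Δ·N² = 300
  k=0: +1/(0!·1!·1!·1!·0!·4!) = 1/24
  k=1: −1/(1!·0!·0!·0!·1!·5!) = -1/120
Σ = 1/30  ⇒  CG² = 300·(1/30)² = 1/3
CG = +√(1/3) = +0.577350

+0.577350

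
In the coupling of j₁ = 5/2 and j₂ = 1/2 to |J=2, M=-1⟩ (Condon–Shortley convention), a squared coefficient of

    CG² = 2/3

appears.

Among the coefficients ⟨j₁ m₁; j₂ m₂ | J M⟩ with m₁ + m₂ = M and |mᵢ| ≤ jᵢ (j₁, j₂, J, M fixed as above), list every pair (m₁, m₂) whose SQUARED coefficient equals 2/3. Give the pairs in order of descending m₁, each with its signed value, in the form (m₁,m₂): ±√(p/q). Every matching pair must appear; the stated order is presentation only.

Admissible pairs with m₁+m₂ = M = -1: (-3/2,1/2), (-1/2,-1/2)
  (m₁,m₂)=(-1/2,-1/2): CG² = 1/3, CG = +√(1/3)
  (m₁,m₂)=(-3/2,1/2): CG² = 2/3, CG = −√(2/3)   ← matches the target
Pairs with CG² = 2/3: (-3/2,1/2): −√(2/3)

(-3/2,1/2): −√(2/3)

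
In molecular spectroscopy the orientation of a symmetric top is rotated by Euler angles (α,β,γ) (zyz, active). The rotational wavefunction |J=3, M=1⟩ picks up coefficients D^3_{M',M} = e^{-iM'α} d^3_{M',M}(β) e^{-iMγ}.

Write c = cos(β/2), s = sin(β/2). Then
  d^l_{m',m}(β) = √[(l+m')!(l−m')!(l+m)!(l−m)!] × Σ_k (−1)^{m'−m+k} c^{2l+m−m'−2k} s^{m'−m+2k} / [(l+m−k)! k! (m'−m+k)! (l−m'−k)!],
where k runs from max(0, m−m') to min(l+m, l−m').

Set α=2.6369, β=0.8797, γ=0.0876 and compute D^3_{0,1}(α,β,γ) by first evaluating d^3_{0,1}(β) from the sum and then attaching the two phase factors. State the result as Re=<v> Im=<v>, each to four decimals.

Re=0.3428 Im=-0.0301

Split into d^3_{0,1}(β=0.8797) × two z-phases.
Half-angle: c=0.904816, s=0.425804. N=√(6·6·24·2)=41.569219
k∈{1,2,3} keeps every argument non-negative
  k=1: (−1)^0·41.5692/(12)·0.9048^5·0.4258^1 = +0.894541
  k=2: (−1)^1·41.5692/(4)·0.9048^3·0.4258^3 = -0.594320
  k=3: (−1)^2·41.5692/(12)·0.9048^1·0.4258^5 = +0.043873
d^3_{0,1}(0.8797) = +0.894541 -0.594320 +0.043873 = +0.344094
Phases: e^{-i·(0)·2.6369}=+1.000000+0.000000i, e^{-i·(1)·0.0876}=+0.996166-0.087488i ⇒ D=+0.342775-0.030104i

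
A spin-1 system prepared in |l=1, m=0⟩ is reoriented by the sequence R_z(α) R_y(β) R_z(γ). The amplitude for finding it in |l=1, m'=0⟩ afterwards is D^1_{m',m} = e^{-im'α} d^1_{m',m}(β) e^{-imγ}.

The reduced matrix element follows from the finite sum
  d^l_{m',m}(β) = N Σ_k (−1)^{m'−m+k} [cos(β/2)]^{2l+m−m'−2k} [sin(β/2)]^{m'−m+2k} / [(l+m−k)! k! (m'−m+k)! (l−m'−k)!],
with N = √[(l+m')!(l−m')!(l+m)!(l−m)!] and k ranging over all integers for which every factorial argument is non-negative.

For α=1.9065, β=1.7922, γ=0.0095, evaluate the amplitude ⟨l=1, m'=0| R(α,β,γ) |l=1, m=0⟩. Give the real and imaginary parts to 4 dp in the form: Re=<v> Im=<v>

D^1_{0,0}(1.9065,1.7922,0.0095) = e^{-i·0·1.9065}·d^1_{0,0}(1.7922)·e^{-i·0·0.0095}. Compute d first:
c=cos(1.792200/2)=0.624660, s=sin(1.792200/2)=0.780897; N=√[1·1·1·1]=1.000000
Admissible k: 0..1 (factorial args all ≥0)
  k=0: (−1)^0·1.0000/(1)·0.6247^2·0.7809^0 = +0.390200
  k=1: (−1)^1·1.0000/(1)·0.6247^0·0.7809^2 = -0.609800
d^1_{0,0}(1.7922) = +0.390200 -0.609800 = -0.219599
Phases: e^{-i·(0)·1.9065}=+1.000000+0.000000i, e^{-i·(0)·0.0095}=+1.000000+0.000000i ⇒ D=-0.219599+0.000000i

Re=-0.2196 Im=0.0000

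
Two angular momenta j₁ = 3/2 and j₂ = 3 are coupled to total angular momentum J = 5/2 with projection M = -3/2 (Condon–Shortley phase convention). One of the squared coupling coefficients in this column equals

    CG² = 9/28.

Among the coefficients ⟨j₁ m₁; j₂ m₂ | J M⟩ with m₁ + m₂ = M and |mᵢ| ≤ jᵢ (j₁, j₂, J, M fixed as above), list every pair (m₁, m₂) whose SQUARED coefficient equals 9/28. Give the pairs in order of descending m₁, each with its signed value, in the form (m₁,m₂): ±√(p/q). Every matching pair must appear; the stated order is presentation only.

(3/2,-3): +√(9/28)

Admissible pairs with m₁+m₂ = M = -3/2: (-3/2,0), (-1/2,-1), (1/2,-2), (3/2,-3)
  (m₁,m₂)=(3/2,-3): CG² = 9/28, CG = +√(9/28)   ← matches the target
  (m₁,m₂)=(1/2,-2): CG² = 1/14, CG = +√(1/14)
  (m₁,m₂)=(-1/2,-1): CG² = 7/20, CG = −√(7/20)
  (m₁,m₂)=(-3/2,0): CG² = 9/35, CG = +√(9/35)
Pairs with CG² = 9/28: (3/2,-3): +√(9/28)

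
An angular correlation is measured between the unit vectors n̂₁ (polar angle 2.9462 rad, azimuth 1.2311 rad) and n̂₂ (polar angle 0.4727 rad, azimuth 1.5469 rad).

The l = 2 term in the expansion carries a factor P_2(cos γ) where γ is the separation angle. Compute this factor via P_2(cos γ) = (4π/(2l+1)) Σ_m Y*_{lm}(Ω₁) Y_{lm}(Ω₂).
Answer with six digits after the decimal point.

0.434672

Expand P_2 via completeness: Σ_{m} conj(Y_{2,m}) at Ω₁ times Y_{2,m} at Ω₂ —
  [-2]  conj(Y_{2,-2})(Ω₁) = -0.01133 + 0.00915j ; Y_{2,-2}(Ω₂) = -0.07998 - 0.00383j ; Δ = 0.00094 - 0.00069j
  [-1]  conj(Y_{2,-1})(Ω₁) = -0.04903 - 0.13873j ; Y_{2,-1}(Ω₂) = 0.00748 - 0.31308j ; Δ = -0.04380 + 0.01431j
  [+0]  conj(Y_{2,0})(Ω₁) = 0.59512 + 0.00000j ; Y_{2,0}(Ω₂) = 0.43465 + 0.00000j ; Δ = 0.25867 + 0.00000j
  [+1]  conj(Y_{2,1})(Ω₁) = 0.04903 - 0.13873j ; Y_{2,1}(Ω₂) = -0.00748 - 0.31308j ; Δ = -0.04380 - 0.01431j
  [+2]  conj(Y_{2,2})(Ω₁) = -0.01133 - 0.00915j ; Y_{2,2}(Ω₂) = -0.07998 + 0.00383j ; Δ = 0.00094 + 0.00069j
Accumulated sum 0.17295 - 0.00000j; after 4π/(2l+1) scaling, 0.43467 - 0.00000j ⇒ P_2 = 0.434672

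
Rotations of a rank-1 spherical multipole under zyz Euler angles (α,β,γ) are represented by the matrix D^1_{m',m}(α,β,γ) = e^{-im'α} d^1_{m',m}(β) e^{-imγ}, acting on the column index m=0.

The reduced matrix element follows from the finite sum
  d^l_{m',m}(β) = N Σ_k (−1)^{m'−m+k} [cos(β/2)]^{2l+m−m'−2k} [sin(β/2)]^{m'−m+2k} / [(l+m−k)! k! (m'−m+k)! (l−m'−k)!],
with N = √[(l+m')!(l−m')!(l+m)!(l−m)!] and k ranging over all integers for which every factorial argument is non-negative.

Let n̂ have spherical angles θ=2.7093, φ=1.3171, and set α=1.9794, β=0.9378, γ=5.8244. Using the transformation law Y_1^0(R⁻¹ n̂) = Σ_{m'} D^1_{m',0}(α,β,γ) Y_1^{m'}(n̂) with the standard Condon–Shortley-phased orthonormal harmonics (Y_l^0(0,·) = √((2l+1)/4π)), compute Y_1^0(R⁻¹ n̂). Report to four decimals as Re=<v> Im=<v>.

Re=-0.1323 Im=0.0000

Need the full column D^1_{m',0} for m'=−1..1 at α=1.9794, β=0.9378, γ=5.8244.
cos(β/2)=0.892066, sin(β/2)=0.451905
d^1_{-1,0}: single k=1 term ⇒ +0.570111;  D = -0.226521+0.523177i
d^1_{0,0}: k∈[0..1] ⇒ +0.795782 -0.204218 = +0.591563;  D = +0.591563+0.000000i
d^1_{1,0}: single k=0 term ⇒ -0.570111;  D = +0.226521+0.523177i
Y_1^{m'}(θ=2.7093,φ=1.3171) and Σ D·Y over m':
  (-0.2265+0.5232i)·(+0.0363-0.1401i)  (+0.5916+0.0000i)·(-0.4437+0.0000i)  (+0.2265+0.5232i)·(-0.0363-0.1401i)
Y_1^0(R⁻¹ n̂) = -0.132301+0.000000i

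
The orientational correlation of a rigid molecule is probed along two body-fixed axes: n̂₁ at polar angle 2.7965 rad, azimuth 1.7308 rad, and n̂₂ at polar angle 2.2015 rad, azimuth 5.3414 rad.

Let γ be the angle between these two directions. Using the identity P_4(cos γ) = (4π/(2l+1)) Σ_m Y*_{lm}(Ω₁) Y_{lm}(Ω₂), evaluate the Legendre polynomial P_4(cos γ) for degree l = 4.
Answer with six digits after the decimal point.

0.052782

Summing Y*_{l m}(θ₁,φ₁)·Y_{l m}(θ₂,φ₂) over m ∈ [−4, 4]; prefactor 4π/(2·4+1) = 1.396263:
  term(m=-4) = -0.000328-0.001041i   from Y*(Ω₁)=+0.004648+0.003461i, Y(Ω₂)=-0.152611-0.110234i
  term(m=-3) = -0.002891+0.017492i   from Y*(Ω₁)=-0.021057+0.040445i, Y(Ω₂)=+0.369533-0.120918i
  term(m=-2) = +0.036835-0.050226i   from Y*(Ω₁)=-0.188920-0.062608i, Y(Ω₂)=-0.096296+0.297772i
  term(m=-1) = +0.054772-0.027754i   from Y*(Ω₁)=+0.076756-0.475616i, Y(Ω₂)=+0.074986+0.103059i
  term(m=+0) = -0.138975+0.000000i   from Y*(Ω₁)=+0.410544-0.000000i, Y(Ω₂)=-0.338515+0.000000i
  term(m=+1) = +0.054772+0.027754i   from Y*(Ω₁)=-0.076756-0.475616i, Y(Ω₂)=-0.074986+0.103059i
  term(m=+2) = +0.036835+0.050226i   from Y*(Ω₁)=-0.188920+0.062608i, Y(Ω₂)=-0.096296-0.297772i
  term(m=+3) = -0.002891-0.017492i   from Y*(Ω₁)=+0.021057+0.040445i, Y(Ω₂)=-0.369533-0.120918i
  term(m=+4) = -0.000328+0.001041i   from Y*(Ω₁)=+0.004648-0.003461i, Y(Ω₂)=-0.152611+0.110234i
Total Σ_m = +0.037802-0.000000i. Multiply by 1.396263: +0.052782-0.000000i. P_4(cos γ) = 0.052782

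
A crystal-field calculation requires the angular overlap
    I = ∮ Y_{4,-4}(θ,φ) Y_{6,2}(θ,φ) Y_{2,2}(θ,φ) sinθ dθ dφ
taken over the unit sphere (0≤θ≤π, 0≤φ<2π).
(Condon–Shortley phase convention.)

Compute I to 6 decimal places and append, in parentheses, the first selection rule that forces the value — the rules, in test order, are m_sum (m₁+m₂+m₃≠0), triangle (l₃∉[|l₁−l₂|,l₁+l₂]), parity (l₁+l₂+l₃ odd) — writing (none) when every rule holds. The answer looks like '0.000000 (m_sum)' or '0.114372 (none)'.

m-sum 0 ✓  L=12 even ✓  2≤2≤10 ✓
Π(2lᵢ+1) = 9×13×5 = 585
triangle coeff Δ(4,6,2) = 1/6435
Σ_t [4,4]: t=4:+1/2304 = 1/2304
(3j)²=5/143 [(4 6 2; 0 0 0)], sign=+1
Σ_t [8,8]: t=8:+1/967680 = 1/967680
(3j)²=1/6435 [(4 6 2; -4 2 2)], sign=+1
⇒ 4πI² = 5/1573
I = (+1)√(5/1573/(4π)) = 0.01590434
No selection rule forces the value: the integral is nonzero (none).

0.015904 (none)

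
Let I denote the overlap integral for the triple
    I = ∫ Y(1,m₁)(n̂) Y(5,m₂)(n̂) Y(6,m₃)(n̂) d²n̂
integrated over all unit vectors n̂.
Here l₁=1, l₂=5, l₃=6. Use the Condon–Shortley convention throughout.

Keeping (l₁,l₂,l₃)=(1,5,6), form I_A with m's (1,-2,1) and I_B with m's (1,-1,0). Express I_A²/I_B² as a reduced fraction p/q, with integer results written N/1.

Same 1,5,6: normalisation and zero-m 3j drop out of the ratio.
A: Δ: 0! 2! 10! / 13! → 1/858; sum: t=0:+1/60480 = 1/60480; 3j²(1 5 6; 1 -2 1) = Δ·Π!·Σ² = 5/429  (sign -1)
B: Δ: 0! 2! 10! / 13! → 1/858; sum: t=0:+1/34560 = 1/34560; 3j²(1 5 6; 1 -1 0) = Δ·Π!·Σ² = 5/286  (sign +1)
I_A²/I_B² = (5/429)/(5/286) = 2/3

2/3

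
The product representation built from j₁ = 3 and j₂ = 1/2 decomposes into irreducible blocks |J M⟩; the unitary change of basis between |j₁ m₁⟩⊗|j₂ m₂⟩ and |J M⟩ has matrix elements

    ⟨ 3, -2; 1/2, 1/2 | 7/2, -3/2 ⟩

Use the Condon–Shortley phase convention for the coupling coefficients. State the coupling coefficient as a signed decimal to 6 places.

+0.534522  (= +√(2/7))

triangle: 0!×6!×1!/8! = 720/40320
(j±m)!: 1!×5!×1!×0!×2!×5! = 28800
prefactor² = (2J+1)×Δ×N² = 28800/7
  k=0: +1/(0!×0!×5!×1!×1!×0!) = 1/120
Σ = 1/120  ⇒  CG² = 28800/7×(1/120)² = 2/7
CG = +√(2/7) = +0.534522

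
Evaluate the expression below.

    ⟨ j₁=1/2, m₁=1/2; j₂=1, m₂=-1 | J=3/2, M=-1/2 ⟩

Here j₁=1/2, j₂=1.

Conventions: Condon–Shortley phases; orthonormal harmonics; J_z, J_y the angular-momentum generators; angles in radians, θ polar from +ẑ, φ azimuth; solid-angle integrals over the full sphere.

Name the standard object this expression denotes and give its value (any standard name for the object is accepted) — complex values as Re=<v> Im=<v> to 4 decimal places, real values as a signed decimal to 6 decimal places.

Clebsch–Gordan coefficient, +√(1/3) ≈ +0.577350

This is a Clebsch–Gordan (vector-coupling) coefficient.
√[4·0!1!2!/4! · 1!0!0!2!1!2!] = √(4/3)
  +(−1)^0/∏(0,0,0,0,1,2)! = 1/2  (running 1/2)
⟨..|..⟩ = √(4/3)·(1/2) = +0.577350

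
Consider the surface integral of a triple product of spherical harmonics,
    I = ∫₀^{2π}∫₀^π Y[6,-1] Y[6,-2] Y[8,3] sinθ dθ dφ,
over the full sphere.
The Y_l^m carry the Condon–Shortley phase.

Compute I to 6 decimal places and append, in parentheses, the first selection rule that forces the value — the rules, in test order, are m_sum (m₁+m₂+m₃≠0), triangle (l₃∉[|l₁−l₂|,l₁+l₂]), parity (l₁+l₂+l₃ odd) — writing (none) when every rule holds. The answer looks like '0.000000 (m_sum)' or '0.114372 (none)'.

Checks pass: Σm=0; 20 even; l₃=8∈[0,12].
(2·6+1)(2·6+1)(2·8+1) = 2873
Δ: 4! 8! 8! / 21! → 1/1309458150
sum: t=0:+1/49766400 t=1:−1/3110400 t=2:+1/1327104 t=3:−1/3110400 t=4:+1/49766400 = 1/6635520
3j²(6 6 8; 0 0 0) = Δ·Π!·Σ² = 350/46189  (sign +1)
sum: t=0:+1/69672960 t=1:−1/6220800 t=2:+1/4147200 t=3:−1/17418240 t=4:+1/696729600 = 1/25804800
3j²(6 6 8; -1 -2 3) = Δ·Π!·Σ² = 27/8398  (sign -1)
combine: 4πI² = 2873·350/46189·27/8398 = 4725/67507
take √, sign -1: I = -0.07463140
No selection rule forces the value: the integral is nonzero (none).

-0.074631 (none)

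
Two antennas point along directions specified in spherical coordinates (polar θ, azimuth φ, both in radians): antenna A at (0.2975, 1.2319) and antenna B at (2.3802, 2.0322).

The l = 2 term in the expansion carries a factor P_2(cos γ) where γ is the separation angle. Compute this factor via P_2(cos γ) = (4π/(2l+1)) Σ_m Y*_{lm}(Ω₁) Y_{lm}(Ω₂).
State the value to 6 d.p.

-0.044236

Summing Y*_{l m}(θ₁,φ₁)·Y_{l m}(θ₂,φ₂) over m ∈ [−2, 2]; prefactor 4π/(2·2+1) = 2.513274:
  m=-2: (-0.025854, 0.020813) × (-0.110980, 0.146598) = (-0.000182, -0.006100)  (running Σ = (-0.000182, -0.006100))
  m=-1: (0.071978, 0.204195) × (0.171773, 0.345482) = (-0.058182, 0.059942)  (running Σ = (-0.058364, 0.053842))
  m=0: (0.549482, -0.000000) × (0.180400, 0.000000) = (0.099127, 0.000000)  (running Σ = (0.040763, 0.053842))
  m=1: (-0.071978, 0.204195) × (-0.171773, 0.345482) = (-0.058182, -0.059942)  (running Σ = (-0.017419, -0.006100))
  m=2: (-0.025854, -0.020813) × (-0.110980, -0.146598) = (-0.000182, 0.006100)  (running Σ = (-0.017601, 0.000000))
Σ over m = (-0.017601, 0.000000); ×(4π/5) → (-0.044236, 0.000000). Real part: -0.044236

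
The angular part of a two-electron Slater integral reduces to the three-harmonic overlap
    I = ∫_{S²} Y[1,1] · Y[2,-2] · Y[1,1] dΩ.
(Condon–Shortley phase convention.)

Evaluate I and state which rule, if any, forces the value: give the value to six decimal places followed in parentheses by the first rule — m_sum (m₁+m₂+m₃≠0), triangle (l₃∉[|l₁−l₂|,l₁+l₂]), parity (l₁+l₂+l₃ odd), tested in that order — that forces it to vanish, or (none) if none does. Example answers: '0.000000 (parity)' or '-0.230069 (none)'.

Rules hold: Σm=0, L=4 even, 1≤1≤3.
N = 3·5·3 = 45
Δ = 2!·0!·2!/5! = 1/30
Racah Σ t=1..1: t=1:−1/1 = -1/1
⇒ 3j(1 2 1; 0 0 0)² = 2/15, sgn +1
Racah Σ t=0..0: t=0:+1/4 = 1/4
⇒ 3j(1 2 1; 1 -2 1)² = 1/5, sgn +1
4πI² = N·(3j₀)²·(3jₘ)² = 6/5
I = +1·√(1.2/4π) = 0.30901936
No selection rule forces the value: the integral is nonzero (none).

0.309019 (none)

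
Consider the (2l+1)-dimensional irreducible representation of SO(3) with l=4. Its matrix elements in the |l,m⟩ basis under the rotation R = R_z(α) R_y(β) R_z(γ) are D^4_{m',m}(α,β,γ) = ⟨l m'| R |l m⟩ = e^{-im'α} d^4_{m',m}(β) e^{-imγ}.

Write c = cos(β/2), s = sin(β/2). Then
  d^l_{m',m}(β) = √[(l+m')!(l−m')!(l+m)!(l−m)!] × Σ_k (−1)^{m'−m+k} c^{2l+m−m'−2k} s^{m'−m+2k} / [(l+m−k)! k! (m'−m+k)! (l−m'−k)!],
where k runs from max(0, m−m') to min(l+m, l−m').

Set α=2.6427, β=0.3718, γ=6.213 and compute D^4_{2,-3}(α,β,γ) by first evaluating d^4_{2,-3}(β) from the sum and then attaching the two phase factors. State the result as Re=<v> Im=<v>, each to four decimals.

D^4_{2,-3}(2.6427,0.3718,6.2130) = e^{-i·2·2.6427}·d^4_{2,-3}(0.3718)·e^{-i·-3·6.2130}. Compute d first:
c=cos(0.371800/2)=0.982770, s=sin(0.371800/2)=0.184831; N=√[720·2·1·5040]=2693.993318
Admissible k: 0..1 (factorial args all ≥0)
  k=0: (−1)^5·2693.9933/(240)·0.9828^3·0.1848^5 = -0.002298
  k=1: (−1)^6·2693.9933/(720)·0.9828^1·0.1848^7 = +0.000027
d^4_{2,-3}(0.3718) = -0.002298 +0.000027 = -0.002271
Attach z-rotation phases: D = e^{-i(2)(2.6427)}·(-0.002271)·e^{-i(-3)(6.2130)} = -0.001603-0.001609i

Re=-0.0016 Im=-0.0016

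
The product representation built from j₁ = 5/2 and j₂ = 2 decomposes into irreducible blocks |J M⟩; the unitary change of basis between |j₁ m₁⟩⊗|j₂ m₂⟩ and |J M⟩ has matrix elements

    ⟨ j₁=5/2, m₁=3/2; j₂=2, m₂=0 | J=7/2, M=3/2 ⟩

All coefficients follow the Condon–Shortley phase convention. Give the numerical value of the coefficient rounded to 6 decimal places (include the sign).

j₁+j₂−J=1  J+j₁−j₂=4  J−j₁+j₂=3  j₁+j₂+J+1=9
(j₁±m₁, j₂±m₂, J±M) = (4,1,2,2,5,2)
P² = 512/7
sum k=0..1:
  [0] +1/12 = 1/12
  [1] −1/48 = -1/48
S = 1/16
C² = P²·S² = 2/7 ; C = +0.534522

+0.534522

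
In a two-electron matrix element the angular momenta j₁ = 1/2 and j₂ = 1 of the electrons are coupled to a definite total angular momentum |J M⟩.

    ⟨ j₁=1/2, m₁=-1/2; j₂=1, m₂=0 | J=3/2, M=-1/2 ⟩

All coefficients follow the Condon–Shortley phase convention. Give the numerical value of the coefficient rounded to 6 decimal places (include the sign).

√[4·0!1!2!/4! · 0!1!1!1!1!2!] = √(2/3)
  +(−1)^0/∏(0,0,1,1,0,1)! = 1  (running 1)
⟨..|..⟩ = √(2/3)·(1) = +0.816497

+√(2/3) ≈ +0.816497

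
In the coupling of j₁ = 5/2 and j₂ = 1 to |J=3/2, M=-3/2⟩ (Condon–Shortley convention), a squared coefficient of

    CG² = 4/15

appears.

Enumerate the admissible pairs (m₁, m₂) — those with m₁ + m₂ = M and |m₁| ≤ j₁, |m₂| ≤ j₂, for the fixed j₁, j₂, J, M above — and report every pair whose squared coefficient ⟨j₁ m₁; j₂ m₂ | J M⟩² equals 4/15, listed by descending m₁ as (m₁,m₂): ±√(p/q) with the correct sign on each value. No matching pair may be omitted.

Admissible pairs with m₁+m₂ = M = -3/2: (-5/2,1), (-3/2,0), (-1/2,-1)
  (m₁,m₂)=(-1/2,-1): CG² = 1/15, CG = +√(1/15)
  (m₁,m₂)=(-3/2,0): CG² = 4/15, CG = −√(4/15)   ← matches the target
  (m₁,m₂)=(-5/2,1): CG² = 2/3, CG = +√(2/3)
Pairs with CG² = 4/15: (-3/2,0): −√(4/15)

(-3/2,0): −√(4/15)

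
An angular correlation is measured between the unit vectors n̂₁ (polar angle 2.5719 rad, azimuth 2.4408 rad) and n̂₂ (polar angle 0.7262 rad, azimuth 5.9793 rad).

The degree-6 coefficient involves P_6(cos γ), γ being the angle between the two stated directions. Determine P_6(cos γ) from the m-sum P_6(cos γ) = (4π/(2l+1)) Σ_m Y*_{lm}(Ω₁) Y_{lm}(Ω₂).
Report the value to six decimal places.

0.314168

Summing Y*_{l m}(θ₁,φ₁)·Y_{l m}(θ₂,φ₂) over m ∈ [−6, 6]; prefactor 4π/(2·6+1) = 0.966644:
  term(m=-6) = (-0.000357, -0.000339)   from Y*(Ω₁)=(-0.005782, 0.010395), Y(Ω₂)=(-0.010347, 0.040102)
  term(m=-5) = (-0.004178, -0.009515)   from Y*(Ω₁)=(-0.060151, 0.022804), Y(Ω₂)=(0.008295, 0.161331)
  term(m=-4) = (-0.001235, -0.073339)   from Y*(Ω₁)=(-0.193686, -0.068170), Y(Ω₂)=(0.124253, 0.334917)
  term(m=-3) = (0.068841, -0.172319)   from Y*(Ω₁)=(-0.209413, -0.356118), Y(Ω₂)=(0.275084, 0.355072)
  term(m=-2) = (0.057632, -0.058611)   from Y*(Ω₁)=(0.077050, -0.450994), Y(Ω₂)=(0.147487, 0.102593)
  term(m=-1) = (-0.016453, 0.006896)   from Y*(Ω₁)=(0.045731, -0.038581), Y(Ω₂)=(-0.284507, -0.089221)
  term(m=+0) = (0.116507, 0.000000)   from Y*(Ω₁)=(-0.417676, -0.000000), Y(Ω₂)=(-0.278941, 0.000000)
  term(m=+1) = (-0.016453, -0.006896)   from Y*(Ω₁)=(-0.045731, -0.038581), Y(Ω₂)=(0.284507, -0.089221)
  term(m=+2) = (0.057632, 0.058611)   from Y*(Ω₁)=(0.077050, 0.450994), Y(Ω₂)=(0.147487, -0.102593)
  term(m=+3) = (0.068841, 0.172319)   from Y*(Ω₁)=(0.209413, -0.356118), Y(Ω₂)=(-0.275084, 0.355072)
  term(m=+4) = (-0.001235, 0.073339)   from Y*(Ω₁)=(-0.193686, 0.068170), Y(Ω₂)=(0.124253, -0.334917)
  term(m=+5) = (-0.004178, 0.009515)   from Y*(Ω₁)=(0.060151, 0.022804), Y(Ω₂)=(-0.008295, 0.161331)
  term(m=+6) = (-0.000357, 0.000339)   from Y*(Ω₁)=(-0.005782, -0.010395), Y(Ω₂)=(-0.010347, -0.040102)
Accumulated sum (0.325009, -0.000000); after 4π/(2l+1) scaling, (0.314168, -0.000000) ⇒ P_6 = 0.314168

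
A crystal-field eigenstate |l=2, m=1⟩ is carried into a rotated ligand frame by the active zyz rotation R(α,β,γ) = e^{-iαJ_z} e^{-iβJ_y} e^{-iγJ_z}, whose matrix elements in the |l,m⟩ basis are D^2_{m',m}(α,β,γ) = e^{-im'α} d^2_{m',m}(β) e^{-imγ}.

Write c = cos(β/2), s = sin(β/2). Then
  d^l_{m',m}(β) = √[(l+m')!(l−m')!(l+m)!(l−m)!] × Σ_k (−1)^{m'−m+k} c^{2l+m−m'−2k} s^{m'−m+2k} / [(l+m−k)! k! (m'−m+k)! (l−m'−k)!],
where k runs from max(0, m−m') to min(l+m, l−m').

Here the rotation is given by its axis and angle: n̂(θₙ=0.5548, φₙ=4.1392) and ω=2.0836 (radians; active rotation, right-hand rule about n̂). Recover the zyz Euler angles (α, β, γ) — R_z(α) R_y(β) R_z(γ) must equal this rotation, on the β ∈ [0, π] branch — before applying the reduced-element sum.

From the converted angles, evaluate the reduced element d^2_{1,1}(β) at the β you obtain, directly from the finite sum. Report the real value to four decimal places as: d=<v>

d=0.1370

Axis–angle → zyz. n̂ = (sinθₙcosφₙ, sinθₙsinφₙ, cosθₙ) = (-0.285677, -0.442582, +0.850006), ω = 2.0836.
R = I cosω + sinω [n̂]ₓ + (1−cosω) n̂n̂ᵀ gives
  R = [-0.368971, -0.552204, -0.747617; +0.929139, -0.198641, -0.311838; +0.023691, -0.809699, +0.586367]
β = atan2(√(R₁₃²+R₂₃²), R₃₃) = 0.944230; α = atan2(R₂₃, R₁₃) mod 2π = 3.536760; γ = atan2(R₃₂, −R₃₁) mod 2π = 4.683138
d^2_{1,1}(β=0.9442) via the finite sum:
With c≡cos(β/2)=0.890609 and s≡sin(β/2)=0.454771, N=[6·1·6·1]^{1/2}=6.000000
k: max(0,(1)−(1))=0 … min(2+(1),2−(1))=1
  k=0: (−1)^0·6.0000/(6)·0.8906^4·0.4548^0 = +0.629140
  k=1: (−1)^1·6.0000/(2)·0.8906^2·0.4548^2 = -0.492130
d^2_{1,1}(0.9442) = +0.629140 -0.492130 = +0.137010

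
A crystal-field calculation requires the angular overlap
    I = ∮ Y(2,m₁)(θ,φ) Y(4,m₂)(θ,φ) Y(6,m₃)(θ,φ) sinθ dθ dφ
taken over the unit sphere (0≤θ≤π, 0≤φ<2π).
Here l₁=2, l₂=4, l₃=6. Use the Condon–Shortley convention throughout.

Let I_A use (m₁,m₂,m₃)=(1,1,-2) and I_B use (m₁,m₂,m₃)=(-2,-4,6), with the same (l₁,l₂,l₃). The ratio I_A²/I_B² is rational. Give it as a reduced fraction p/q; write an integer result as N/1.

l's match ⇒ only the (l;m) 3-j factors differ between A and B.
A: triangle coeff Δ(2,4,6) = 1/6435; Σ_t [0,0]: t=0:+1/4320 = 1/4320; (3j)²=224/6435 [(2 4 6; 1 1 -2)], sign=+1
B: triangle coeff Δ(2,4,6) = 1/6435; Σ_t [0,0]: t=0:+1/967680 = 1/967680; (3j)²=1/13 [(2 4 6; -2 -4 6)], sign=+1
I_A²/I_B² = (224/6435)/(1/13) = 224/495

224/495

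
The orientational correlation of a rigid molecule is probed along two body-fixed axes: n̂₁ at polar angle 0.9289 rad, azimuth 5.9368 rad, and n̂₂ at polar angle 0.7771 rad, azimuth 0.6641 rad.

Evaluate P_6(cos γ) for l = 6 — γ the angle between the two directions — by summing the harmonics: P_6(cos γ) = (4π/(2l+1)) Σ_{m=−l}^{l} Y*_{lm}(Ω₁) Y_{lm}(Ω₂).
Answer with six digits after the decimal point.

Expand P_6 via completeness: Σ_{m} conj(Y_{6,m}) at Ω₁ times Y_{6,m} at Ω₂ —
  m=-6: Y*=(-0.061992, -0.111476)  Y=(-0.038203, 0.042879)  product (0.007148, 0.001601)
  m=-5: Y*=(-0.052989, -0.326010)  Y=(-0.199040, 0.035995)  product (0.022282, 0.062982)
  m=-4: Y*=(0.079603, -0.424769)  Y=(-0.350332, -0.184705)  product (-0.106345, 0.134107)
  m=-3: Y*=(0.095808, -0.162904)  Y=(-0.169759, -0.378607)  product (-0.077941, -0.008619)
  m=-2: Y*=(-0.194864, 0.161738)  Y=(0.014493, -0.058566)  product (0.006648, 0.013757)
  m=-1: Y*=(-0.281253, 0.101515)  Y=(-0.279422, 0.218702)  product (0.056387, -0.089876)
  m=+0: Y*=(0.178161, -0.000000)  Y=(-0.170216, 0.000000)  product (-0.030326, 0.000000)
  m=+1: Y*=(0.281253, 0.101515)  Y=(0.279422, 0.218702)  product (0.056387, 0.089876)
  m=+2: Y*=(-0.194864, -0.161738)  Y=(0.014493, 0.058566)  product (0.006648, -0.013757)
  m=+3: Y*=(-0.095808, -0.162904)  Y=(0.169759, -0.378607)  product (-0.077941, 0.008619)
  m=+4: Y*=(0.079603, 0.424769)  Y=(-0.350332, 0.184705)  product (-0.106345, -0.134107)
  m=+5: Y*=(0.052989, -0.326010)  Y=(0.199040, 0.035995)  product (0.022282, -0.062982)
  m=+6: Y*=(-0.061992, 0.111476)  Y=(-0.038203, -0.042879)  product (0.007148, -0.001601)
Accumulated sum (-0.213967, -0.000000); after 4π/(2l+1) scaling, (-0.206830, -0.000000) ⇒ P_6 = -0.206830

-0.206830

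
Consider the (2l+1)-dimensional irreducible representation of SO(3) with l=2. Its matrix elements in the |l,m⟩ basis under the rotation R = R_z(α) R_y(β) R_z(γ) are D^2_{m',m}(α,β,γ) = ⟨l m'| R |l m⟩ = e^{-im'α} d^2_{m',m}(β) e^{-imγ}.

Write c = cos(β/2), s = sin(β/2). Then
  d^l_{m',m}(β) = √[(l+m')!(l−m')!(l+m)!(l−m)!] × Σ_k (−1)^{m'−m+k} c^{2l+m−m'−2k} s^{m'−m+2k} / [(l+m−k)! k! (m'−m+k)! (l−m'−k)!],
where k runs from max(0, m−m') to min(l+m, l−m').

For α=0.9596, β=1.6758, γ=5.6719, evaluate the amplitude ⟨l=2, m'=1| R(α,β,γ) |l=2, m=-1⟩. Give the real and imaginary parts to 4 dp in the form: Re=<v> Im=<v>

Split into d^2_{1,-1}(β=1.6758) × two z-phases.
Half-angle: c=0.669025, s=0.743240. N=√(6·1·1·6)=6.000000
Admissible k: 0..1 (factorial args all ≥0)
  k=0: (−1)^2·6.0000/(2)·0.6690^2·0.7432^2 = +0.741761
  k=1: (−1)^3·6.0000/(6)·0.6690^0·0.7432^4 = -0.305152
d^2_{1,-1}(1.6758) = +0.741761 -0.305152 = +0.436609
Attach z-rotation phases: D = e^{-i(1)(0.9596)}·(+0.436609)·e^{-i(-1)(5.6719)} = -0.000039-0.436609i

Re=0.0000 Im=-0.4366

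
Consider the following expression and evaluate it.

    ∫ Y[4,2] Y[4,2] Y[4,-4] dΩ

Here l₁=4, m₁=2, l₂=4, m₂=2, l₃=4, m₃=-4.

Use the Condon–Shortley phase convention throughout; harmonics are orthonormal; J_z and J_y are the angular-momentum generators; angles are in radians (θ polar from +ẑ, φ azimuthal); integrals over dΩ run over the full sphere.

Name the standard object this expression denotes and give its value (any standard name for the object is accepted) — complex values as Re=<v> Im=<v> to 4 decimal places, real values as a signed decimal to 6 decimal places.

Gaunt coefficient, +0.190983

This is a Gaunt coefficient — the integral of a triple product of spherical harmonics over the sphere.
m-sum 0 ✓  L=12 even ✓  0≤4≤8 ✓
Π(2lᵢ+1) = 9×9×9 = 729
triangle coeff Δ(4,4,4) = 1/450450
Σ_t [0,4]: t=0:+1/13824 t=1:−1/216 t=2:+1/64 t=3:−1/216 t=4:+1/13824 = 5/768
(3j)²=18/1001 [(4 4 4; 0 0 0)], sign=+1
Σ_t [2,2]: t=2:+1/2304 = 1/2304
(3j)²=5/143 [(4 4 4; 2 2 -4)], sign=+1
⇒ 4πI² = 65610/143143
I = (+1)√(65610/143143/(4π)) = 0.19098314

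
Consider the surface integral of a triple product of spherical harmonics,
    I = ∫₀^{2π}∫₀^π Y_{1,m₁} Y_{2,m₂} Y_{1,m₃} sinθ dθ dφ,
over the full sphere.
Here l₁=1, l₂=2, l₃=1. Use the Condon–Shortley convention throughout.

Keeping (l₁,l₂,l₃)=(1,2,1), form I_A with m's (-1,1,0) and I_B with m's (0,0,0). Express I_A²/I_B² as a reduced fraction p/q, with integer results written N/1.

3/4

l's match ⇒ only the (l;m) 3-j factors differ between A and B.
A: triangle coeff Δ(1,2,1) = 1/30; Σ_t [2,2]: t=2:+1/2 = 1/2; (3j)²=1/10 [(1 2 1; -1 1 0)], sign=-1
B: triangle coeff Δ(1,2,1) = 1/30; Σ_t [1,1]: t=1:−1/1 = -1/1; (3j)²=2/15 [(1 2 1; 0 0 0)], sign=+1
I_A²/I_B² = (1/10)/(2/15) = 3/4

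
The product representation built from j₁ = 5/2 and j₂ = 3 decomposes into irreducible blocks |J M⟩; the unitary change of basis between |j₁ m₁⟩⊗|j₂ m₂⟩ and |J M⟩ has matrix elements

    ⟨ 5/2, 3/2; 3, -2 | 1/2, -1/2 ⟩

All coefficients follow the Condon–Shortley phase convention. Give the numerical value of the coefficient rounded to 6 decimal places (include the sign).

j₁+j₂−J=5  J+j₁−j₂=0  J−j₁+j₂=1  j₁+j₂+J+1=7
(j₁±m₁, j₂±m₂, J±M) = (4,1,1,5,0,1)
P² = 960/7
sum k=1..1:
  [1] −1/24 = -1/24
S = -1/24
C² = P²·S² = 5/21 ; C = -0.487950

-0.487950  (= −√(5/21))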